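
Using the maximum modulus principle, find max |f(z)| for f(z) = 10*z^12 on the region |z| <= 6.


Step 1: On |z| = 6, |f(z)| = 10 * |z|^12 = 10 * 6^12
Step 2: By maximum modulus principle, maximum is on boundary.
Step 3: Maximum = 10 * 2176782336 = 21767823360

21767823360


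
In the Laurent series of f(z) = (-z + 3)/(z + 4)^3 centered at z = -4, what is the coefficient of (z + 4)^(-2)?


Step 1: Write the numerator in powers of (z + 4): -z + 3 = -(z + 4) + (-1*(-4) + 3) = -(z + 4) + 7
Step 2: Divide by (z + 4)^3: f(z) = 7(z + 4)^(-3) - (z + 4)^(-2)
Step 3: This finite sum is the Laurent series of f about z = -4.
Step 4: Coefficient of (z + 4)^(-2) = coefficient of (z + 4) in the re-centred numerator = -1

-1


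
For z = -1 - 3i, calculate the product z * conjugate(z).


Step 1: conj(z) = -1 + 3i
Step 2: z * conj(z) = (-1)^2 + (-3)^2
Step 3: = 1 + 9 = 10

10


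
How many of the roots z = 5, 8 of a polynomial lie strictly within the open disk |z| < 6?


Step 1: Check each root:
  z = 5: |5| = 5 < 6
  z = 8: |8| = 8 >= 6
Step 2: Count = 1

1


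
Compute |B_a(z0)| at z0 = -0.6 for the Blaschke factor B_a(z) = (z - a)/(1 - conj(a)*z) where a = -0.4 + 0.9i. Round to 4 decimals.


Step 1: Numerator z0 - a = -0.6 - (-0.4 + 0.9i) = -0.2 - 0.9i
Step 2: Denominator 1 - conj(a)*z0 = 1 - (-0.4 - 0.9i)*(-0.6) = 0.76 - 0.54i
Step 3: |z0 - a|^2 = (-0.2)^2 + (-0.9)^2 = 0.85; |1 - conj(a)*z0|^2 = 0.76^2 + (-0.54)^2 = 0.8692
Step 4: |B_a(-0.6)| = sqrt(0.85 / 0.8692) = sqrt(0.977911)
Step 5: = 0.9889

0.9889


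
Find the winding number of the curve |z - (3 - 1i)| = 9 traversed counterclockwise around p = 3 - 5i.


Step 1: Center c = (3, -1), radius = 9
Step 2: |p - c|^2 = 0^2 + (-4)^2 = 16
Step 3: r^2 = 81
Step 4: |p-c| < r so winding number = 1

1


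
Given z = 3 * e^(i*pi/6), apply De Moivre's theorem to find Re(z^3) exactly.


Step 1: By De Moivre's theorem, z^3 = 3^3 * e^(i*3*pi/6) = 27 * (cos(pi/2) + i*sin(pi/2))
Step 2: |z|^3 = 3^3 = 27
Step 3: The angle pi/2 already lies in [0, 2*pi)
Step 4: cos(pi/2) = 0
Step 5: Re(z^3) = 27 * 0 = 0

0


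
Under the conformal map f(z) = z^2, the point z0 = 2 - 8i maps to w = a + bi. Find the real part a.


Step 1: z0 = 2 - 8i
Step 2: z0^2 = 2^2 - (-8)^2 - 32i
Step 3: real part = 4 - 64 = -60

-60


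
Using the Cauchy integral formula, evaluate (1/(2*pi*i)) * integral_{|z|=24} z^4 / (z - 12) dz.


Step 1: f(z) = z^4, a = 12 is inside |z| = 24
Step 2: By Cauchy integral formula: (1/(2pi*i)) * integral = f(a)
Step 3: f(12) = 12^4 = 20736

20736


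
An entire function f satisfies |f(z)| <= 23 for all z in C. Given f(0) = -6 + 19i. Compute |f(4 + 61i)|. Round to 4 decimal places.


Step 1: By Liouville's theorem, a bounded entire function is constant.
Step 2: f(z) = f(0) = -6 + 19i for all z.
Step 3: |f(w)| = |-6 + 19i| = sqrt(36 + 361)
Step 4: = 19.9249

19.9249


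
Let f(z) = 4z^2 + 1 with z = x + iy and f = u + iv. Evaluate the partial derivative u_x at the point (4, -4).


Step 1: f(z) = 4(x+iy)^2 + 1
Step 2: u = 4(x^2 - y^2) + 1
Step 3: u_x = 8x + 0
Step 4: At (4, -4): u_x = 32 + 0 = 32

32


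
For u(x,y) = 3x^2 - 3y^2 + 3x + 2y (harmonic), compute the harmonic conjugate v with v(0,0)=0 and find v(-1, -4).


Step 1: v_x = -u_y = 6y - 2
Step 2: v_y = u_x = 6x + 3
Step 3: v = 6xy - 2x + 3y + C
Step 4: v(0,0) = 0 => C = 0
Step 5: v(-1, -4) = 14

14


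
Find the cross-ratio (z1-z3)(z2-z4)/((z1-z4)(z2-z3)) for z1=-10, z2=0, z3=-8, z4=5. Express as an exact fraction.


Step 1: (z1-z3)(z2-z4) = (-2) * (-5) = 10
Step 2: (z1-z4)(z2-z3) = (-15) * 8 = -120
Step 3: Cross-ratio = -10/120 = -1/12

-1/12


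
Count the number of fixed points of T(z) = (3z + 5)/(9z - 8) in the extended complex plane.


Step 1: Fixed points satisfy T(z) = z
Step 2: 9z^2 - 11z - 5 = 0
Step 3: Discriminant = (-11)^2 - 4*9*(-5) = 301
Step 4: Number of fixed points = 2

2


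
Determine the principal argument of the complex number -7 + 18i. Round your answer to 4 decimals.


Step 1: z = -7 + 18i
Step 2: arg(z) = atan2(18, -7)
Step 3: arg(z) = 1.9417

1.9417


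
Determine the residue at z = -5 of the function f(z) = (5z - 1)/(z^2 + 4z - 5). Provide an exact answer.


Step 1: Q(z) = z^2 + 4z - 5 = (z + 5)(z - 1)
Step 2: Q'(z) = 2z + 4
Step 3: Q'(-5) = -6, P(-5) = -26
Step 4: Res = P(-5)/Q'(-5) = -26/(-6) = 13/3

13/3


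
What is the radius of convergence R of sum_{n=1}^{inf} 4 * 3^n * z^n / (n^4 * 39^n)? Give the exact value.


Step 1: General term a_n = 4 * 3^n / (n^4 * 39^n)
Step 2: By the root test, |a_n|^(1/n) = 4^(1/n) * 3 / (n^(4/n) * 39) -> 3/39 as n -> infinity (since 4^(1/n) -> 1 and n^(4/n) -> 1)
Step 3: R = 1/lim|a_n|^(1/n) = 39/3 = 13

13


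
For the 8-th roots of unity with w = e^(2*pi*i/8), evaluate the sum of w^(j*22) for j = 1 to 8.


Step 1: The sum sum_{j=1}^{n} w^(k*j) equals n if n | k, else 0.
Step 2: Here n = 8, k = 22
Step 3: Does n divide k? 8 | 22 -> False
Step 4: Sum = 0

0


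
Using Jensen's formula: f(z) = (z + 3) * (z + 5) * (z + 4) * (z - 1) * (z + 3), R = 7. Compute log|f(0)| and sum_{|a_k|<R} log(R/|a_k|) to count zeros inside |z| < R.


Jensen's formula: (1/2pi)*integral log|f(Re^it)|dt = log|f(0)| + sum_{|a_k|<R} log(R/|a_k|)
Step 1: f(0) = 3 * 5 * 4 * (-1) * 3 = -180
Step 2: log|f(0)| = log|-3| + log|-5| + log|-4| + log|1| + log|-3| = 5.193
Step 3: Zeros inside |z| < 7: -3, -5, -4, 1, -3
Step 4: Jensen sum = log(7/3) + log(7/5) + log(7/4) + log(7/1) + log(7/3) = 4.5366
Step 5: n(R) = number of terms in the Jensen sum = count of zeros inside |z| < 7 = 5

5


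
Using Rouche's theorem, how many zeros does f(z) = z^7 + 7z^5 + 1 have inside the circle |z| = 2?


Step 1: On |z| = 2 the three terms have sizes |z^7| = 2^7 = 128, |7z^5| = 7*2^5 = 224, |1| = 1
Step 2: The dominant term is g(z) = 7z^5; let h(z) = z^7 + 1 so f = g + h
Step 3: On |z| = 2: |g| = 224 and |h| <= 128 + 1 = 129
Step 4: Since 224 > 129, |h| < |g| on |z| = 2, so by Rouche f has the same number of zeros as g inside |z| < 2
Step 5: g(z) = 7z^5 has 5 zeros (at the origin, multiplicity 5) inside |z| < 2. Answer = 5

5


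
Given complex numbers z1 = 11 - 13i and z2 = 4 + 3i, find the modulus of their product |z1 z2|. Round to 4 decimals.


Step 1: |z1| = sqrt(11^2 + (-13)^2) = sqrt(290)
Step 2: |z2| = sqrt(4^2 + 3^2) = sqrt(25)
Step 3: |z1*z2| = |z1|*|z2| = sqrt(290) * sqrt(25) = sqrt(290 * 25) = sqrt(7250)
Step 4: = 85.1469

85.1469


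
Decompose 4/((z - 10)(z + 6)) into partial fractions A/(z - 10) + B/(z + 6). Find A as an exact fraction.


Step 1: Multiply both sides by (z - 10) and set z = 10
Step 2: A = 4 / (10 + 6)
Step 3: A = 4 / 16
Step 4: A = 1/4

1/4


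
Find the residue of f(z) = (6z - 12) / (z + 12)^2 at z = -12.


Step 1: Pole of order 2 at z = -12
Step 2: Res = lim d/dz [(z + 12)^2 * f(z)] as z -> -12
Step 3: (z + 12)^2 * f(z) = 6z - 12
Step 4: d/dz[6z - 12] = 6

6


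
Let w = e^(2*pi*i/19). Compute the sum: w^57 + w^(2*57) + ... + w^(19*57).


Step 1: The sum sum_{j=1}^{n} w^(k*j) equals n if n | k, else 0.
Step 2: Here n = 19, k = 57
Step 3: Does n divide k? 19 | 57 -> True
Step 4: Sum = 19

19


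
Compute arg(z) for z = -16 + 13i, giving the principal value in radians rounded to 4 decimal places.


Step 1: z = -16 + 13i
Step 2: arg(z) = atan2(13, -16)
Step 3: arg(z) = 2.4593

2.4593


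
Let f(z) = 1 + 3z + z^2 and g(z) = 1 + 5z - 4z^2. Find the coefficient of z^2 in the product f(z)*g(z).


Step 1: z^2 term in f*g comes from: (1)*(-4z^2) + (3z)*(5z) + (z^2)*(1)
Step 2: = -4 + 15 + 1
Step 3: = 12

12


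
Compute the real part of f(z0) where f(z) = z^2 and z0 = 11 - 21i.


Step 1: z0 = 11 - 21i
Step 2: z0^2 = 11^2 - (-21)^2 - 462i
Step 3: real part = 121 - 441 = -320

-320


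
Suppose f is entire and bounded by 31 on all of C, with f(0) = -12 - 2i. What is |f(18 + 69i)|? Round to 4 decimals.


Step 1: By Liouville's theorem, a bounded entire function is constant.
Step 2: f(z) = f(0) = -12 - 2i for all z.
Step 3: |f(w)| = |-12 - 2i| = sqrt(144 + 4)
Step 4: = 12.1655

12.1655


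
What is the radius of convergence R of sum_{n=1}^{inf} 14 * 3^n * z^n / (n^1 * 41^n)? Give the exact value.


Step 1: General term a_n = 14 * 3^n / (n^1 * 41^n)
Step 2: By the root test, |a_n|^(1/n) = 14^(1/n) * 3 / (n^(1/n) * 41) -> 3/41 as n -> infinity (since 14^(1/n) -> 1 and n^(1/n) -> 1)
Step 3: R = 1/lim|a_n|^(1/n) = 41/3

41/3


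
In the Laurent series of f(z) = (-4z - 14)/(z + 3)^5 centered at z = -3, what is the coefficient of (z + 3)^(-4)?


Step 1: Write the numerator in powers of (z + 3): -4z - 14 = -4(z + 3) + (-4*(-3) - 14) = -4(z + 3) - 2
Step 2: Divide by (z + 3)^5: f(z) = -2(z + 3)^(-5) - 4(z + 3)^(-4)
Step 3: This finite sum is the Laurent series of f about z = -3.
Step 4: Coefficient of (z + 3)^(-4) = coefficient of (z + 3) in the re-centred numerator = -4

-4


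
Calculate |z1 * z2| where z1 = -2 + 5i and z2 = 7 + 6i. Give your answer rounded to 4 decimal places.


Step 1: |z1| = sqrt((-2)^2 + 5^2) = sqrt(29)
Step 2: |z2| = sqrt(7^2 + 6^2) = sqrt(85)
Step 3: |z1*z2| = |z1|*|z2| = sqrt(29) * sqrt(85) = sqrt(29 * 85) = sqrt(2465)
Step 4: = 49.6488

49.6488


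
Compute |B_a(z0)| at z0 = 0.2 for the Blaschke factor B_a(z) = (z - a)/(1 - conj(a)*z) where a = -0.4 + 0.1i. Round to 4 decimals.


Step 1: Numerator z0 - a = 0.2 - (-0.4 + 0.1i) = 0.6 - 0.1i
Step 2: Denominator 1 - conj(a)*z0 = 1 - (-0.4 - 0.1i)*0.2 = 1.08 + 0.02i
Step 3: |z0 - a|^2 = 0.6^2 + (-0.1)^2 = 0.37; |1 - conj(a)*z0|^2 = 1.08^2 + 0.02^2 = 1.1668
Step 4: |B_a(0.2)| = sqrt(0.37 / 1.1668) = sqrt(0.317107)
Step 5: = 0.5631

0.5631


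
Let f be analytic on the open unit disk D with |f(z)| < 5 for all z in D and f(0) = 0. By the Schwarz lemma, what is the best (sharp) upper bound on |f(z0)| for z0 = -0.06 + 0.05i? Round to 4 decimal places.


Step 1: g = f/5 maps D -> D with g(0) = 0, so by the Schwarz lemma |g(z)| <= |z|, i.e. |f(z)| <= 5|z|; this is sharp (f(z) = 5z).
Step 2: |z0|^2 = (-0.06)^2 + 0.05^2 = 0.0061
Step 3: |z0| = sqrt(0.0061) = 0.078102
Step 4: Best bound = 5 * |z0| = 5 * 0.078102 = 0.3905

0.3905


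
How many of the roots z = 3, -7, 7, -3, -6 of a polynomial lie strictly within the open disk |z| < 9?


Step 1: Check each root:
  z = 3: |3| = 3 < 9
  z = -7: |-7| = 7 < 9
  z = 7: |7| = 7 < 9
  z = -3: |-3| = 3 < 9
  z = -6: |-6| = 6 < 9
Step 2: Count = 5

5


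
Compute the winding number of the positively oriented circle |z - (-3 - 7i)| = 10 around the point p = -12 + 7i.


Step 1: Center c = (-3, -7), radius = 10
Step 2: |p - c|^2 = (-9)^2 + 14^2 = 277
Step 3: r^2 = 100
Step 4: |p-c| > r so winding number = 0

0


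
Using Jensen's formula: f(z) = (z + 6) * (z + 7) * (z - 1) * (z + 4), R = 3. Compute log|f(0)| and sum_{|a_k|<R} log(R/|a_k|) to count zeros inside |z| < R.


Jensen's formula: (1/2pi)*integral log|f(Re^it)|dt = log|f(0)| + sum_{|a_k|<R} log(R/|a_k|)
Step 1: f(0) = 6 * 7 * (-1) * 4 = -168
Step 2: log|f(0)| = log|-6| + log|-7| + log|1| + log|-4| = 5.124
Step 3: Zeros inside |z| < 3: 1
Step 4: Jensen sum = log(3/1) = 1.0986
Step 5: n(R) = number of terms in the Jensen sum = count of zeros inside |z| < 3 = 1

1


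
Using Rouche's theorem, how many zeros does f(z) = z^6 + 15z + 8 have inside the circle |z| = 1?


Step 1: On |z| = 1 the three terms have sizes |z^6| = 1^6 = 1, |15z| = 15*1 = 15, |8| = 8
Step 2: The dominant term is g(z) = 15z; let h(z) = z^6 + 8 so f = g + h
Step 3: On |z| = 1: |g| = 15 and |h| <= 1 + 8 = 9
Step 4: Since 15 > 9, |h| < |g| on |z| = 1, so by Rouche f has the same number of zeros as g inside |z| < 1
Step 5: g(z) = 15z has 1 zero (at the origin, multiplicity 1) inside |z| < 1. Answer = 1

1


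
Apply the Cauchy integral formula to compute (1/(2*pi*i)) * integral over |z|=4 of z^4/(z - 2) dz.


Step 1: f(z) = z^4, a = 2 is inside |z| = 4
Step 2: By Cauchy integral formula: (1/(2pi*i)) * integral = f(a)
Step 3: f(2) = 2^4 = 16

16


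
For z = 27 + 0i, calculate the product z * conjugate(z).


Step 1: conj(z) = 27 - 0i
Step 2: z * conj(z) = 27^2 + 0^2
Step 3: = 729 + 0 = 729

729


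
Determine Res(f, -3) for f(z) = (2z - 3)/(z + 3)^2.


Step 1: Pole of order 2 at z = -3
Step 2: Res = lim d/dz [(z + 3)^2 * f(z)] as z -> -3
Step 3: (z + 3)^2 * f(z) = 2z - 3
Step 4: d/dz[2z - 3] = 2

2


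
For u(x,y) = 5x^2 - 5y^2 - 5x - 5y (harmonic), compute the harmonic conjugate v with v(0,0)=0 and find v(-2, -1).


Step 1: v_x = -u_y = 10y + 5
Step 2: v_y = u_x = 10x - 5
Step 3: v = 10xy + 5x - 5y + C
Step 4: v(0,0) = 0 => C = 0
Step 5: v(-2, -1) = 15

15


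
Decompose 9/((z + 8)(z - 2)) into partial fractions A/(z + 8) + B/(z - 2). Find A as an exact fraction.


Step 1: Multiply both sides by (z + 8) and set z = -8
Step 2: A = 9 / (-8 - 2)
Step 3: A = 9 / (-10)
Step 4: A = -9/10

-9/10


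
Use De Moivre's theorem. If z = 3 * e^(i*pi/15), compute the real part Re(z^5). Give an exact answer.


Step 1: By De Moivre's theorem, z^5 = 3^5 * e^(i*5*pi/15) = 243 * (cos(pi/3) + i*sin(pi/3))
Step 2: |z|^5 = 3^5 = 243
Step 3: The angle pi/3 already lies in [0, 2*pi)
Step 4: cos(pi/3) = 1/2
Step 5: Re(z^5) = 243 * 1/2 = 243/2

243/2


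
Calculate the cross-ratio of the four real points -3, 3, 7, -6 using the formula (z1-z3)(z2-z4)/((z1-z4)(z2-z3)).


Step 1: (z1-z3)(z2-z4) = (-10) * 9 = -90
Step 2: (z1-z4)(z2-z3) = 3 * (-4) = -12
Step 3: Cross-ratio = 90/12 = 15/2

15/2


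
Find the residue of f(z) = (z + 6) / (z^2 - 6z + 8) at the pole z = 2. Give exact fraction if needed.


Step 1: Q(z) = z^2 - 6z + 8 = (z - 2)(z - 4)
Step 2: Q'(z) = 2z - 6
Step 3: Q'(2) = -2, P(2) = 8
Step 4: Res = P(2)/Q'(2) = 8/(-2) = -4

-4


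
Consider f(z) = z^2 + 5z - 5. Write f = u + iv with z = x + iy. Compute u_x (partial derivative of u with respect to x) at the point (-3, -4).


Step 1: f(z) = (x+iy)^2 + 5(x+iy) - 5
Step 2: u = (x^2 - y^2) + 5x - 5
Step 3: u_x = 2x + 5
Step 4: At (-3, -4): u_x = -6 + 5 = -1

-1


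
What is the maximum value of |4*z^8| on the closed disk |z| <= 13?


Step 1: On |z| = 13, |f(z)| = 4 * |z|^8 = 4 * 13^8
Step 2: By maximum modulus principle, maximum is on boundary.
Step 3: Maximum = 4 * 815730721 = 3262922884

3262922884


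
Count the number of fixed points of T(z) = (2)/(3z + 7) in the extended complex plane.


Step 1: Fixed points satisfy T(z) = z
Step 2: 3z^2 + 7z - 2 = 0
Step 3: Discriminant = 7^2 - 4*3*(-2) = 73
Step 4: Number of fixed points = 2

2


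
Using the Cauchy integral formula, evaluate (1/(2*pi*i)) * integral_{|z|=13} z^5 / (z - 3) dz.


Step 1: f(z) = z^5, a = 3 is inside |z| = 13
Step 2: By Cauchy integral formula: (1/(2pi*i)) * integral = f(a)
Step 3: f(3) = 3^5 = 243

243


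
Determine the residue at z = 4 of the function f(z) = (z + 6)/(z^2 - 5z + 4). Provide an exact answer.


Step 1: Q(z) = z^2 - 5z + 4 = (z - 4)(z - 1)
Step 2: Q'(z) = 2z - 5
Step 3: Q'(4) = 3, P(4) = 10
Step 4: Res = P(4)/Q'(4) = 10/3 = 10/3

10/3


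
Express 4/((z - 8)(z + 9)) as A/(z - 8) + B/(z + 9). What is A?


Step 1: Multiply both sides by (z - 8) and set z = 8
Step 2: A = 4 / (8 + 9)
Step 3: A = 4 / 17
Step 4: A = 4/17

4/17


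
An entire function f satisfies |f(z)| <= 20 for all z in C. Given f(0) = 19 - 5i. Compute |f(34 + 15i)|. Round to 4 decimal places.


Step 1: By Liouville's theorem, a bounded entire function is constant.
Step 2: f(z) = f(0) = 19 - 5i for all z.
Step 3: |f(w)| = |19 - 5i| = sqrt(361 + 25)
Step 4: = 19.6469

19.6469


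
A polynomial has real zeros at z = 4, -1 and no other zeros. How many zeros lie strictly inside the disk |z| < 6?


Step 1: Check each root:
  z = 4: |4| = 4 < 6
  z = -1: |-1| = 1 < 6
Step 2: Count = 2

2


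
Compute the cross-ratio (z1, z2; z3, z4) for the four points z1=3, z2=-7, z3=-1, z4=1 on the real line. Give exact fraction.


Step 1: (z1-z3)(z2-z4) = 4 * (-8) = -32
Step 2: (z1-z4)(z2-z3) = 2 * (-6) = -12
Step 3: Cross-ratio = 32/12 = 8/3

8/3


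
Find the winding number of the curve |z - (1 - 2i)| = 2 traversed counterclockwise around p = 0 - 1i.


Step 1: Center c = (1, -2), radius = 2
Step 2: |p - c|^2 = (-1)^2 + 1^2 = 2
Step 3: r^2 = 4
Step 4: |p-c| < r so winding number = 1

1


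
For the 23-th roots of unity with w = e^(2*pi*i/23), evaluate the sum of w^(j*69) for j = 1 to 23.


Step 1: The sum sum_{j=1}^{n} w^(k*j) equals n if n | k, else 0.
Step 2: Here n = 23, k = 69
Step 3: Does n divide k? 23 | 69 -> True
Step 4: Sum = 23

23


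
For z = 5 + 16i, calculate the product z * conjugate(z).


Step 1: conj(z) = 5 - 16i
Step 2: z * conj(z) = 5^2 + 16^2
Step 3: = 25 + 256 = 281

281


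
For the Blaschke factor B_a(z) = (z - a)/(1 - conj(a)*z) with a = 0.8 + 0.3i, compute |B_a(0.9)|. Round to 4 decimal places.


Step 1: Numerator z0 - a = 0.9 - (0.8 + 0.3i) = 0.1 - 0.3i
Step 2: Denominator 1 - conj(a)*z0 = 1 - (0.8 - 0.3i)*0.9 = 0.28 + 0.27i
Step 3: |z0 - a|^2 = 0.1^2 + (-0.3)^2 = 0.1; |1 - conj(a)*z0|^2 = 0.28^2 + 0.27^2 = 0.1513
Step 4: |B_a(0.9)| = sqrt(0.1 / 0.1513) = sqrt(0.660939)
Step 5: = 0.813

0.813


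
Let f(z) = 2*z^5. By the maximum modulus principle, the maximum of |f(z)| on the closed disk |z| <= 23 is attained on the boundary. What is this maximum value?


Step 1: On |z| = 23, |f(z)| = 2 * |z|^5 = 2 * 23^5
Step 2: By maximum modulus principle, maximum is on boundary.
Step 3: Maximum = 2 * 6436343 = 12872686

12872686


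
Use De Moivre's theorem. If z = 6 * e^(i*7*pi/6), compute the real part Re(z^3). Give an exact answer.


Step 1: By De Moivre's theorem, z^3 = 6^3 * e^(i*3*7*pi/6) = 216 * (cos(7*pi/2) + i*sin(7*pi/2))
Step 2: |z|^3 = 6^3 = 216
Step 3: Reduce the angle mod 2*pi: 7*pi/2 - 2*pi = 3*pi/2
Step 4: cos(3*pi/2) = 0
Step 5: Re(z^3) = 216 * 0 = 0

0


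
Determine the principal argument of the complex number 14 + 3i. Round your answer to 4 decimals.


Step 1: z = 14 + 3i
Step 2: arg(z) = atan2(3, 14)
Step 3: arg(z) = 0.2111

0.2111


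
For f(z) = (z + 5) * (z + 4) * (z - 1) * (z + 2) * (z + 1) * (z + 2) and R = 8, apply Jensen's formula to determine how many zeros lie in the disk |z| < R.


Jensen's formula: (1/2pi)*integral log|f(Re^it)|dt = log|f(0)| + sum_{|a_k|<R} log(R/|a_k|)
Step 1: f(0) = 5 * 4 * (-1) * 2 * 1 * 2 = -80
Step 2: log|f(0)| = log|-5| + log|-4| + log|1| + log|-2| + log|-1| + log|-2| = 4.382
Step 3: Zeros inside |z| < 8: -5, -4, 1, -2, -1, -2
Step 4: Jensen sum = log(8/5) + log(8/4) + log(8/1) + log(8/2) + log(8/1) + log(8/2) = 8.0946
Step 5: n(R) = number of terms in the Jensen sum = count of zeros inside |z| < 8 = 6

6


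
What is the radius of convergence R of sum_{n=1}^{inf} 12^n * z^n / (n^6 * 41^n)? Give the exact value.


Step 1: General term a_n = 12^n / (n^6 * 41^n)
Step 2: By the root test, |a_n|^(1/n) = 12 / (n^(6/n) * 41) -> 12/41 as n -> infinity (since n^(6/n) -> 1)
Step 3: R = 1/lim|a_n|^(1/n) = 41/12

41/12


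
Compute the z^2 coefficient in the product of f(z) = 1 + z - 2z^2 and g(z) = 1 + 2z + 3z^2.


Step 1: z^2 term in f*g comes from: (1)*(3z^2) + (z)*(2z) + (-2z^2)*(1)
Step 2: = 3 + 2 - 2
Step 3: = 3

3


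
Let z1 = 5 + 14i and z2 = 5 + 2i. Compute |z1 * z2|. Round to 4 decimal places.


Step 1: |z1| = sqrt(5^2 + 14^2) = sqrt(221)
Step 2: |z2| = sqrt(5^2 + 2^2) = sqrt(29)
Step 3: |z1*z2| = |z1|*|z2| = sqrt(221) * sqrt(29) = sqrt(221 * 29) = sqrt(6409)
Step 4: = 80.0562

80.0562


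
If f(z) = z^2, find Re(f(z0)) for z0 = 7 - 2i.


Step 1: z0 = 7 - 2i
Step 2: z0^2 = 7^2 - (-2)^2 - 28i
Step 3: real part = 49 - 4 = 45

45


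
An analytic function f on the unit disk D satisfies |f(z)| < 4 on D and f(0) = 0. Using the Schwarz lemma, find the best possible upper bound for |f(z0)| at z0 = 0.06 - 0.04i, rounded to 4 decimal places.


Step 1: g = f/4 maps D -> D with g(0) = 0, so by the Schwarz lemma |g(z)| <= |z|, i.e. |f(z)| <= 4|z|; this is sharp (f(z) = 4z).
Step 2: |z0|^2 = 0.06^2 + (-0.04)^2 = 0.0052
Step 3: |z0| = sqrt(0.0052) = 0.072111
Step 4: Best bound = 4 * |z0| = 4 * 0.072111 = 0.2884

0.2884


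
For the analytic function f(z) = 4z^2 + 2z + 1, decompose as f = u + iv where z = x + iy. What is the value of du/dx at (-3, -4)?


Step 1: f(z) = 4(x+iy)^2 + 2(x+iy) + 1
Step 2: u = 4(x^2 - y^2) + 2x + 1
Step 3: u_x = 8x + 2
Step 4: At (-3, -4): u_x = -24 + 2 = -22

-22


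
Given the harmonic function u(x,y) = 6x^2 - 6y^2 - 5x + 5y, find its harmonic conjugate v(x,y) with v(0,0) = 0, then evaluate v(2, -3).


Step 1: v_x = -u_y = 12y - 5
Step 2: v_y = u_x = 12x - 5
Step 3: v = 12xy - 5x - 5y + C
Step 4: v(0,0) = 0 => C = 0
Step 5: v(2, -3) = -67

-67


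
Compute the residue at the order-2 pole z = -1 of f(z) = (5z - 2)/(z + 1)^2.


Step 1: Pole of order 2 at z = -1
Step 2: Res = lim d/dz [(z + 1)^2 * f(z)] as z -> -1
Step 3: (z + 1)^2 * f(z) = 5z - 2
Step 4: d/dz[5z - 2] = 5

5


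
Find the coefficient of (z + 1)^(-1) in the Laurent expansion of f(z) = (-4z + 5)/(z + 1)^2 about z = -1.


Step 1: Write the numerator in powers of (z + 1): -4z + 5 = -4(z + 1) + (-4*(-1) + 5) = -4(z + 1) + 9
Step 2: Divide by (z + 1)^2: f(z) = 9(z + 1)^(-2) - 4(z + 1)^(-1)
Step 3: This finite sum is the Laurent series of f about z = -1.
Step 4: Coefficient of (z + 1)^(-1) = coefficient of (z + 1) in the re-centred numerator = -4

-4


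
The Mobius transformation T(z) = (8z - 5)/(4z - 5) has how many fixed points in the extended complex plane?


Step 1: Fixed points satisfy T(z) = z
Step 2: 4z^2 - 13z + 5 = 0
Step 3: Discriminant = (-13)^2 - 4*4*5 = 89
Step 4: Number of fixed points = 2

2


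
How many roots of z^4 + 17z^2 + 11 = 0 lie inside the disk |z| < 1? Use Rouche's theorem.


Step 1: On |z| = 1 the three terms have sizes |z^4| = 1^4 = 1, |17z^2| = 17*1^2 = 17, |11| = 11
Step 2: The dominant term is g(z) = 17z^2; let h(z) = z^4 + 11 so f = g + h
Step 3: On |z| = 1: |g| = 17 and |h| <= 1 + 11 = 12
Step 4: Since 17 > 12, |h| < |g| on |z| = 1, so by Rouche f has the same number of zeros as g inside |z| < 1
Step 5: g(z) = 17z^2 has 2 zeros (at the origin, multiplicity 2) inside |z| < 1. Answer = 2

2


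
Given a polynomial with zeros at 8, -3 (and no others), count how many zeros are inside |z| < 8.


Step 1: Check each root:
  z = 8: |8| = 8 >= 8
  z = -3: |-3| = 3 < 8
Step 2: Count = 1

1


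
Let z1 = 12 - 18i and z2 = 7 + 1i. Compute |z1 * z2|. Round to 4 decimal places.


Step 1: |z1| = sqrt(12^2 + (-18)^2) = sqrt(468)
Step 2: |z2| = sqrt(7^2 + 1^2) = sqrt(50)
Step 3: |z1*z2| = |z1|*|z2| = sqrt(468) * sqrt(50) = sqrt(468 * 50) = sqrt(23400)
Step 4: = 152.9706

152.9706


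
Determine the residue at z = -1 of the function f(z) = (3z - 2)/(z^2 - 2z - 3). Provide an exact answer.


Step 1: Q(z) = z^2 - 2z - 3 = (z + 1)(z - 3)
Step 2: Q'(z) = 2z - 2
Step 3: Q'(-1) = -4, P(-1) = -5
Step 4: Res = P(-1)/Q'(-1) = -5/(-4) = 5/4

5/4


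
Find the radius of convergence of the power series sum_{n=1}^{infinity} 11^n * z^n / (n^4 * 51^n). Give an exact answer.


Step 1: General term a_n = 11^n / (n^4 * 51^n)
Step 2: By the root test, |a_n|^(1/n) = 11 / (n^(4/n) * 51) -> 11/51 as n -> infinity (since n^(4/n) -> 1)
Step 3: R = 1/lim|a_n|^(1/n) = 51/11

51/11


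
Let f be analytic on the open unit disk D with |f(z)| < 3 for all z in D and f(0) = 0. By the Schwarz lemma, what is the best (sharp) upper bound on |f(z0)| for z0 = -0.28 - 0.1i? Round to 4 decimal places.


Step 1: g = f/3 maps D -> D with g(0) = 0, so by the Schwarz lemma |g(z)| <= |z|, i.e. |f(z)| <= 3|z|; this is sharp (f(z) = 3z).
Step 2: |z0|^2 = (-0.28)^2 + (-0.1)^2 = 0.0884
Step 3: |z0| = sqrt(0.0884) = 0.297321
Step 4: Best bound = 3 * |z0| = 3 * 0.297321 = 0.892

0.892


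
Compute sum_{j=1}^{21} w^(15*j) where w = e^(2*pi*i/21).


Step 1: The sum sum_{j=1}^{n} w^(k*j) equals n if n | k, else 0.
Step 2: Here n = 21, k = 15
Step 3: Does n divide k? 21 | 15 -> False
Step 4: Sum = 0

0


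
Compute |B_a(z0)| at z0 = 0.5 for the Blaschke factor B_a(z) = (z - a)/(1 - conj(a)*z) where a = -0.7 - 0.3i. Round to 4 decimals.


Step 1: Numerator z0 - a = 0.5 - (-0.7 - 0.3i) = 1.2 + 0.3i
Step 2: Denominator 1 - conj(a)*z0 = 1 - (-0.7 + 0.3i)*0.5 = 1.35 - 0.15i
Step 3: |z0 - a|^2 = 1.2^2 + 0.3^2 = 1.53; |1 - conj(a)*z0|^2 = 1.35^2 + (-0.15)^2 = 1.845
Step 4: |B_a(0.5)| = sqrt(1.53 / 1.845) = sqrt(0.829268)
Step 5: = 0.9106

0.9106


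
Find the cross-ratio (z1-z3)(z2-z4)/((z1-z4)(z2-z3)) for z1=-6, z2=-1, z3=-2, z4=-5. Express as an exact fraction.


Step 1: (z1-z3)(z2-z4) = (-4) * 4 = -16
Step 2: (z1-z4)(z2-z3) = (-1) * 1 = -1
Step 3: Cross-ratio = 16/1 = 16

16


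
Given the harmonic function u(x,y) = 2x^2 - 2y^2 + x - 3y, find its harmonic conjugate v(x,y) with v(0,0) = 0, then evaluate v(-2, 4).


Step 1: v_x = -u_y = 4y + 3
Step 2: v_y = u_x = 4x + 1
Step 3: v = 4xy + 3x + y + C
Step 4: v(0,0) = 0 => C = 0
Step 5: v(-2, 4) = -34

-34


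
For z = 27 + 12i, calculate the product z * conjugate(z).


Step 1: conj(z) = 27 - 12i
Step 2: z * conj(z) = 27^2 + 12^2
Step 3: = 729 + 144 = 873

873


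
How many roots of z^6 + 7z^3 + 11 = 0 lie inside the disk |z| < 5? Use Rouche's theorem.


Step 1: On |z| = 5 the three terms have sizes |z^6| = 5^6 = 15625, |7z^3| = 7*5^3 = 875, |11| = 11
Step 2: The dominant term is g(z) = z^6; let h(z) = 7z^3 + 11 so f = g + h
Step 3: On |z| = 5: |g| = 15625 and |h| <= 875 + 11 = 886
Step 4: Since 15625 > 886, |h| < |g| on |z| = 5, so by Rouche f has the same number of zeros as g inside |z| < 5
Step 5: g(z) = z^6 has 6 zeros (all at the origin) inside |z| < 5. Answer = 6

6


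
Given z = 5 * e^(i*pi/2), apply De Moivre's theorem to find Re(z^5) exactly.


Step 1: By De Moivre's theorem, z^5 = 5^5 * e^(i*5*pi/2) = 3125 * (cos(5*pi/2) + i*sin(5*pi/2))
Step 2: |z|^5 = 5^5 = 3125
Step 3: Reduce the angle mod 2*pi: 5*pi/2 - 2*pi = pi/2
Step 4: cos(pi/2) = 0
Step 5: Re(z^5) = 3125 * 0 = 0

0


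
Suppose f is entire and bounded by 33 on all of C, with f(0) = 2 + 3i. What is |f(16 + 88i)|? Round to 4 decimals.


Step 1: By Liouville's theorem, a bounded entire function is constant.
Step 2: f(z) = f(0) = 2 + 3i for all z.
Step 3: |f(w)| = |2 + 3i| = sqrt(4 + 9)
Step 4: = 3.6056

3.6056


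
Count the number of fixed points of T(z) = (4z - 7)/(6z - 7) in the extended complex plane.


Step 1: Fixed points satisfy T(z) = z
Step 2: 6z^2 - 11z + 7 = 0
Step 3: Discriminant = (-11)^2 - 4*6*7 = -47
Step 4: Number of fixed points = 2

2


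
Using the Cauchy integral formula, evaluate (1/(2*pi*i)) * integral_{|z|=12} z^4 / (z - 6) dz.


Step 1: f(z) = z^4, a = 6 is inside |z| = 12
Step 2: By Cauchy integral formula: (1/(2pi*i)) * integral = f(a)
Step 3: f(6) = 6^4 = 1296

1296


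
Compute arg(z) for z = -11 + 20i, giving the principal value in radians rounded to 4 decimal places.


Step 1: z = -11 + 20i
Step 2: arg(z) = atan2(20, -11)
Step 3: arg(z) = 2.0736

2.0736


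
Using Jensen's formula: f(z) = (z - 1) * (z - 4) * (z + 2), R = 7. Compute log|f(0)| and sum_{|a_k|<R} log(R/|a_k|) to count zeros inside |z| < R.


Jensen's formula: (1/2pi)*integral log|f(Re^it)|dt = log|f(0)| + sum_{|a_k|<R} log(R/|a_k|)
Step 1: f(0) = (-1) * (-4) * 2 = 8
Step 2: log|f(0)| = log|1| + log|4| + log|-2| = 2.0794
Step 3: Zeros inside |z| < 7: 1, 4, -2
Step 4: Jensen sum = log(7/1) + log(7/4) + log(7/2) = 3.7583
Step 5: n(R) = number of terms in the Jensen sum = count of zeros inside |z| < 7 = 3

3


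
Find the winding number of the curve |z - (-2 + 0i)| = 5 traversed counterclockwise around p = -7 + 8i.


Step 1: Center c = (-2, 0), radius = 5
Step 2: |p - c|^2 = (-5)^2 + 8^2 = 89
Step 3: r^2 = 25
Step 4: |p-c| > r so winding number = 0

0


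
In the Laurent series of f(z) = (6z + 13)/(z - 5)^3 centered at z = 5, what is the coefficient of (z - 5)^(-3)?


Step 1: Write the numerator in powers of (z - 5): 6z + 13 = 6(z - 5) + (6*5 + 13) = 6(z - 5) + 43
Step 2: Divide by (z - 5)^3: f(z) = 43(z - 5)^(-3) + 6(z - 5)^(-2)
Step 3: This finite sum is the Laurent series of f about z = 5.
Step 4: Coefficient of (z - 5)^(-3) = 6*5 + 13 = 43

43


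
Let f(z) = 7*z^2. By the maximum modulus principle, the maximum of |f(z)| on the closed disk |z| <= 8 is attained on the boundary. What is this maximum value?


Step 1: On |z| = 8, |f(z)| = 7 * |z|^2 = 7 * 8^2
Step 2: By maximum modulus principle, maximum is on boundary.
Step 3: Maximum = 7 * 64 = 448

448


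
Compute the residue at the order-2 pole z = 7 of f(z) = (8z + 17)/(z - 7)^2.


Step 1: Pole of order 2 at z = 7
Step 2: Res = lim d/dz [(z - 7)^2 * f(z)] as z -> 7
Step 3: (z - 7)^2 * f(z) = 8z + 17
Step 4: d/dz[8z + 17] = 8

8


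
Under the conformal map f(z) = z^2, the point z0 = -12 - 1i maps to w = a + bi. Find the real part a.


Step 1: z0 = -12 - 1i
Step 2: z0^2 = (-12)^2 - (-1)^2 + 24i
Step 3: real part = 144 - 1 = 143

143


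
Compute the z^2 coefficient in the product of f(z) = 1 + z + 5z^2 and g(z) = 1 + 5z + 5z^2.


Step 1: z^2 term in f*g comes from: (1)*(5z^2) + (z)*(5z) + (5z^2)*(1)
Step 2: = 5 + 5 + 5
Step 3: = 15

15


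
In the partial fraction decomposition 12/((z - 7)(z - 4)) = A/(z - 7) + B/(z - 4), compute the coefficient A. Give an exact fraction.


Step 1: Multiply both sides by (z - 7) and set z = 7
Step 2: A = 12 / (7 - 4)
Step 3: A = 12 / 3
Step 4: A = 4

4


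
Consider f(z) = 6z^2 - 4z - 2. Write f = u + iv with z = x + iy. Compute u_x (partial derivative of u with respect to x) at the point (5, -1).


Step 1: f(z) = 6(x+iy)^2 - 4(x+iy) - 2
Step 2: u = 6(x^2 - y^2) - 4x - 2
Step 3: u_x = 12x - 4
Step 4: At (5, -1): u_x = 60 - 4 = 56

56


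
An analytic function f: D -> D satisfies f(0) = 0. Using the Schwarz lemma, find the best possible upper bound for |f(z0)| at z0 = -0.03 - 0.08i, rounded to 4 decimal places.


Step 1: Schwarz lemma: if f: D -> D is analytic with f(0) = 0, then |f(z)| <= |z| for all z in D, and this is sharp (f(z) = z).
Step 2: |z0|^2 = (-0.03)^2 + (-0.08)^2 = 0.0073
Step 3: |z0| = sqrt(0.0073) = 0.08544
Step 4: Best bound = |z0| = 0.0854

0.0854


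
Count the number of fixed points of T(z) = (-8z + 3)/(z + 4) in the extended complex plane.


Step 1: Fixed points satisfy T(z) = z
Step 2: z^2 + 12z - 3 = 0
Step 3: Discriminant = 12^2 - 4*1*(-3) = 156
Step 4: Number of fixed points = 2

2


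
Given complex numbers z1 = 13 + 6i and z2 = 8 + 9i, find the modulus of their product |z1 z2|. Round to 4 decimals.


Step 1: |z1| = sqrt(13^2 + 6^2) = sqrt(205)
Step 2: |z2| = sqrt(8^2 + 9^2) = sqrt(145)
Step 3: |z1*z2| = |z1|*|z2| = sqrt(205) * sqrt(145) = sqrt(205 * 145) = sqrt(29725)
Step 4: = 172.4094

172.4094


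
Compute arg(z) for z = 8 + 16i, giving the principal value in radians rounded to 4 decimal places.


Step 1: z = 8 + 16i
Step 2: arg(z) = atan2(16, 8)
Step 3: arg(z) = 1.1071

1.1071


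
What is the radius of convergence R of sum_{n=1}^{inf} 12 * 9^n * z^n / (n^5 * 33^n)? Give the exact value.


Step 1: General term a_n = 12 * 9^n / (n^5 * 33^n)
Step 2: By the root test, |a_n|^(1/n) = 12^(1/n) * 9 / (n^(5/n) * 33) -> 9/33 as n -> infinity (since 12^(1/n) -> 1 and n^(5/n) -> 1)
Step 3: R = 1/lim|a_n|^(1/n) = 33/9 = 11/3

11/3


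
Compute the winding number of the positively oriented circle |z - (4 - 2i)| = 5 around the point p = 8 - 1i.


Step 1: Center c = (4, -2), radius = 5
Step 2: |p - c|^2 = 4^2 + 1^2 = 17
Step 3: r^2 = 25
Step 4: |p-c| < r so winding number = 1

1


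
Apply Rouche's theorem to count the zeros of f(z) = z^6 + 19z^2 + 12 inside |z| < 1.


Step 1: On |z| = 1 the three terms have sizes |z^6| = 1^6 = 1, |19z^2| = 19*1^2 = 19, |12| = 12
Step 2: The dominant term is g(z) = 19z^2; let h(z) = z^6 + 12 so f = g + h
Step 3: On |z| = 1: |g| = 19 and |h| <= 1 + 12 = 13
Step 4: Since 19 > 13, |h| < |g| on |z| = 1, so by Rouche f has the same number of zeros as g inside |z| < 1
Step 5: g(z) = 19z^2 has 2 zeros (at the origin, multiplicity 2) inside |z| < 1. Answer = 2

2


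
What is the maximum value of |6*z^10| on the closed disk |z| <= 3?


Step 1: On |z| = 3, |f(z)| = 6 * |z|^10 = 6 * 3^10
Step 2: By maximum modulus principle, maximum is on boundary.
Step 3: Maximum = 6 * 59049 = 354294

354294


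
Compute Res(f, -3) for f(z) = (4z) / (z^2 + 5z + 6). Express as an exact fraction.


Step 1: Q(z) = z^2 + 5z + 6 = (z + 3)(z + 2)
Step 2: Q'(z) = 2z + 5
Step 3: Q'(-3) = -1, P(-3) = -12
Step 4: Res = P(-3)/Q'(-3) = -12/(-1) = 12

12


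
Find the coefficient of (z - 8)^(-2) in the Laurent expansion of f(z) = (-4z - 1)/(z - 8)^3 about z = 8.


Step 1: Write the numerator in powers of (z - 8): -4z - 1 = -4(z - 8) + (-4*8 - 1) = -4(z - 8) - 33
Step 2: Divide by (z - 8)^3: f(z) = -33(z - 8)^(-3) - 4(z - 8)^(-2)
Step 3: This finite sum is the Laurent series of f about z = 8.
Step 4: Coefficient of (z - 8)^(-2) = coefficient of (z - 8) in the re-centred numerator = -4

-4


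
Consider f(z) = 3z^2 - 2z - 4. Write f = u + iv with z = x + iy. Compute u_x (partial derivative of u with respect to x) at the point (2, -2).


Step 1: f(z) = 3(x+iy)^2 - 2(x+iy) - 4
Step 2: u = 3(x^2 - y^2) - 2x - 4
Step 3: u_x = 6x - 2
Step 4: At (2, -2): u_x = 12 - 2 = 10

10


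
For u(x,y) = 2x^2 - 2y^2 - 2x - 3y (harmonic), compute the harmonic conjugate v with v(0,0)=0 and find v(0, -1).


Step 1: v_x = -u_y = 4y + 3
Step 2: v_y = u_x = 4x - 2
Step 3: v = 4xy + 3x - 2y + C
Step 4: v(0,0) = 0 => C = 0
Step 5: v(0, -1) = 2

2


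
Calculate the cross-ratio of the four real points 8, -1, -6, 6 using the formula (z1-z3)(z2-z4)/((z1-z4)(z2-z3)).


Step 1: (z1-z3)(z2-z4) = 14 * (-7) = -98
Step 2: (z1-z4)(z2-z3) = 2 * 5 = 10
Step 3: Cross-ratio = -98/10 = -49/5

-49/5


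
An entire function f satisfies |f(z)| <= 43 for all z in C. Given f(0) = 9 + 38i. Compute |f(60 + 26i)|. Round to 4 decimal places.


Step 1: By Liouville's theorem, a bounded entire function is constant.
Step 2: f(z) = f(0) = 9 + 38i for all z.
Step 3: |f(w)| = |9 + 38i| = sqrt(81 + 1444)
Step 4: = 39.0512

39.0512


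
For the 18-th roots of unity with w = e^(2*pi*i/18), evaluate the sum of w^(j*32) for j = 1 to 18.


Step 1: The sum sum_{j=1}^{n} w^(k*j) equals n if n | k, else 0.
Step 2: Here n = 18, k = 32
Step 3: Does n divide k? 18 | 32 -> False
Step 4: Sum = 0

0


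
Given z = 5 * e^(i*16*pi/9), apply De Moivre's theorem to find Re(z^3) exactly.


Step 1: By De Moivre's theorem, z^3 = 5^3 * e^(i*3*16*pi/9) = 125 * (cos(16*pi/3) + i*sin(16*pi/3))
Step 2: |z|^3 = 5^3 = 125
Step 3: Reduce the angle mod 2*pi: 16*pi/3 - 4*pi = 4*pi/3
Step 4: cos(4*pi/3) = -1/2
Step 5: Re(z^3) = 125 * (-1/2) = -125/2

-125/2


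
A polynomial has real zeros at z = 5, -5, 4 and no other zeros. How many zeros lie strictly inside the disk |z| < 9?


Step 1: Check each root:
  z = 5: |5| = 5 < 9
  z = -5: |-5| = 5 < 9
  z = 4: |4| = 4 < 9
Step 2: Count = 3

3


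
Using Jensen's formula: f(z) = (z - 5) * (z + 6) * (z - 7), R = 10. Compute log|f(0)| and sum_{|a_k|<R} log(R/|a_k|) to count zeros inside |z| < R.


Jensen's formula: (1/2pi)*integral log|f(Re^it)|dt = log|f(0)| + sum_{|a_k|<R} log(R/|a_k|)
Step 1: f(0) = (-5) * 6 * (-7) = 210
Step 2: log|f(0)| = log|5| + log|-6| + log|7| = 5.3471
Step 3: Zeros inside |z| < 10: 5, -6, 7
Step 4: Jensen sum = log(10/5) + log(10/6) + log(10/7) = 1.5606
Step 5: n(R) = number of terms in the Jensen sum = count of zeros inside |z| < 10 = 3

3


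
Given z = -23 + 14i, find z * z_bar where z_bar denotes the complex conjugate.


Step 1: conj(z) = -23 - 14i
Step 2: z * conj(z) = (-23)^2 + 14^2
Step 3: = 529 + 196 = 725

725


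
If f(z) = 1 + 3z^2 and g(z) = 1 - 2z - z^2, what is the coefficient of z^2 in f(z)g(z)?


Step 1: z^2 term in f*g comes from: (1)*(-z^2) + (0)*(-2z) + (3z^2)*(1)
Step 2: = -1 + 0 + 3
Step 3: = 2

2


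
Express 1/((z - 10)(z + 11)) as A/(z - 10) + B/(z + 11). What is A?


Step 1: Multiply both sides by (z - 10) and set z = 10
Step 2: A = 1 / (10 + 11)
Step 3: A = 1 / 21
Step 4: A = 1/21

1/21


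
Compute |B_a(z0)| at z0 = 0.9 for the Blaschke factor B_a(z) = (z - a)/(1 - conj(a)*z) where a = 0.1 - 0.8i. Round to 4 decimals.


Step 1: Numerator z0 - a = 0.9 - (0.1 - 0.8i) = 0.8 + 0.8i
Step 2: Denominator 1 - conj(a)*z0 = 1 - (0.1 + 0.8i)*0.9 = 0.91 - 0.72i
Step 3: |z0 - a|^2 = 0.8^2 + 0.8^2 = 1.28; |1 - conj(a)*z0|^2 = 0.91^2 + (-0.72)^2 = 1.3465
Step 4: |B_a(0.9)| = sqrt(1.28 / 1.3465) = sqrt(0.950613)
Step 5: = 0.975

0.975


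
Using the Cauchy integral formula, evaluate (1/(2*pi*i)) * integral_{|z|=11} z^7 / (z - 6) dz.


Step 1: f(z) = z^7, a = 6 is inside |z| = 11
Step 2: By Cauchy integral formula: (1/(2pi*i)) * integral = f(a)
Step 3: f(6) = 6^7 = 279936

279936


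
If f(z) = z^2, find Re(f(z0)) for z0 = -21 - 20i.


Step 1: z0 = -21 - 20i
Step 2: z0^2 = (-21)^2 - (-20)^2 + 840i
Step 3: real part = 441 - 400 = 41

41


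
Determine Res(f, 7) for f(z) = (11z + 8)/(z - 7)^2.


Step 1: Pole of order 2 at z = 7
Step 2: Res = lim d/dz [(z - 7)^2 * f(z)] as z -> 7
Step 3: (z - 7)^2 * f(z) = 11z + 8
Step 4: d/dz[11z + 8] = 11

11


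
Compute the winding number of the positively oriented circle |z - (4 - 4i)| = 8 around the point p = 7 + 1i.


Step 1: Center c = (4, -4), radius = 8
Step 2: |p - c|^2 = 3^2 + 5^2 = 34
Step 3: r^2 = 64
Step 4: |p-c| < r so winding number = 1

1


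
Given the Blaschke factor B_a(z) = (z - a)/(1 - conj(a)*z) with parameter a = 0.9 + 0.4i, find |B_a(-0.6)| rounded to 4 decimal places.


Step 1: Numerator z0 - a = -0.6 - (0.9 + 0.4i) = -1.5 - 0.4i
Step 2: Denominator 1 - conj(a)*z0 = 1 - (0.9 - 0.4i)*(-0.6) = 1.54 - 0.24i
Step 3: |z0 - a|^2 = (-1.5)^2 + (-0.4)^2 = 2.41; |1 - conj(a)*z0|^2 = 1.54^2 + (-0.24)^2 = 2.4292
Step 4: |B_a(-0.6)| = sqrt(2.41 / 2.4292) = sqrt(0.992096)
Step 5: = 0.996

0.996


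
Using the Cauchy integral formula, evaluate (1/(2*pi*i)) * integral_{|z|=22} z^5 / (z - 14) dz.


Step 1: f(z) = z^5, a = 14 is inside |z| = 22
Step 2: By Cauchy integral formula: (1/(2pi*i)) * integral = f(a)
Step 3: f(14) = 14^5 = 537824

537824


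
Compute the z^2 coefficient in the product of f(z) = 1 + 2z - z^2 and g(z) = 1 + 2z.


Step 1: z^2 term in f*g comes from: (1)*(0) + (2z)*(2z) + (-z^2)*(1)
Step 2: = 0 + 4 - 1
Step 3: = 3

3


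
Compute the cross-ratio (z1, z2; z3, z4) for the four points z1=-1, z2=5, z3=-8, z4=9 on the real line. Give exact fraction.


Step 1: (z1-z3)(z2-z4) = 7 * (-4) = -28
Step 2: (z1-z4)(z2-z3) = (-10) * 13 = -130
Step 3: Cross-ratio = 28/130 = 14/65

14/65


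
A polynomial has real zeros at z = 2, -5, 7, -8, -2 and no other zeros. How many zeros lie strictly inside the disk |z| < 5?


Step 1: Check each root:
  z = 2: |2| = 2 < 5
  z = -5: |-5| = 5 >= 5
  z = 7: |7| = 7 >= 5
  z = -8: |-8| = 8 >= 5
  z = -2: |-2| = 2 < 5
Step 2: Count = 2

2


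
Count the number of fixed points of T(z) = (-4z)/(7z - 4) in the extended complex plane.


Step 1: Fixed points satisfy T(z) = z
Step 2: 7z^2 = 0
Step 3: Discriminant = 0^2 - 4*7*0 = 0
Step 4: Number of fixed points = 1

1


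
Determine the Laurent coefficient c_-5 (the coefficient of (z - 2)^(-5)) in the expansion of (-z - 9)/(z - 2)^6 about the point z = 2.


Step 1: Write the numerator in powers of (z - 2): -z - 9 = -(z - 2) + (-1*2 - 9) = -(z - 2) - 11
Step 2: Divide by (z - 2)^6: f(z) = -11(z - 2)^(-6) - (z - 2)^(-5)
Step 3: This finite sum is the Laurent series of f about z = 2.
Step 4: Coefficient of (z - 2)^(-5) = coefficient of (z - 2) in the re-centred numerator = -1

-1


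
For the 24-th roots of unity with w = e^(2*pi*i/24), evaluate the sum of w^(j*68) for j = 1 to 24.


Step 1: The sum sum_{j=1}^{n} w^(k*j) equals n if n | k, else 0.
Step 2: Here n = 24, k = 68
Step 3: Does n divide k? 24 | 68 -> False
Step 4: Sum = 0

0


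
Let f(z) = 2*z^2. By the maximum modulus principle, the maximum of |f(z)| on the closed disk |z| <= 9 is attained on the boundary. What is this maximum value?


Step 1: On |z| = 9, |f(z)| = 2 * |z|^2 = 2 * 9^2
Step 2: By maximum modulus principle, maximum is on boundary.
Step 3: Maximum = 2 * 81 = 162

162
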